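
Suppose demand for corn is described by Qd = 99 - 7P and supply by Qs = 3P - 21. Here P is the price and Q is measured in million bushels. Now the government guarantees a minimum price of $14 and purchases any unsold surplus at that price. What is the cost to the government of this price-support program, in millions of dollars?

280

Setting quantity demanded equal to quantity supplied, 99 - 7P = 3P - 21, gives P* = 12 and Q* = 15.
Since 14 > 12, the floor is binding.
At P = 14: Qd = 99 - 7·14 = 1 and Qs = 3·14 - 21 = 21.
Surplus = Qs - Qd = 20.
Government expenditure = surplus × support price = 20 × 14 = 280.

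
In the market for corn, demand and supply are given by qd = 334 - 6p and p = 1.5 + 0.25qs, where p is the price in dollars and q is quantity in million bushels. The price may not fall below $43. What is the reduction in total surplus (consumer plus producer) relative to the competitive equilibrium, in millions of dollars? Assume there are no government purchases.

607.5

Rearranging supply gives qs = 4p - 6. In a free market, 334 - 6p = 4p - 6 gives the equilibrium p* = 34, q* = 130.
Because the floor (43) lies above the market-clearing price, it is binding.
At p = 43: qd = 334 - 6·43 = 76 and qs = 4·43 - 6 = 166.
Quantity traded falls to 76. At q = 76 the demand price is (334 - 76)/6 = 43 and the supply price is (6 + 76)/4 = 20.5.
Deadweight loss = ½ · (43 - 20.5) · (130 - 76) = ½ · 22.5 · 54 = 607.5.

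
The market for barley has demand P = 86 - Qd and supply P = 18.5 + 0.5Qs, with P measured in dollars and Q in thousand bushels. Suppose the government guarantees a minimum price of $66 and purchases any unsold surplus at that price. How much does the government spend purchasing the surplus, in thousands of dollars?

Rearranging demand gives Qd = 86 - P; rearranging supply gives Qs = 2P - 37. In a free market, 86 - P = 2P - 37 gives the equilibrium P* = 41, Q* = 45.
The floor of 66 is above the equilibrium price 41, so it binds.
At P = 66: Qd = 86 - 66 = 20 and Qs = 2·66 - 37 = 95.
Surplus = Qs - Qd = 75.
Government expenditure = surplus × support price = 75 × 66 = 4950.

4950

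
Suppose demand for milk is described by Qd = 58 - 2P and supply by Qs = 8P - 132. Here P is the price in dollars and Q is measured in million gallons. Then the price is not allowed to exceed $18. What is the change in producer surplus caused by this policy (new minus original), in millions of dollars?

-16

In a free market, 58 - 2P = 8P - 132 gives the equilibrium P* = 19, Q* = 20.
Because the ceiling (18) lies below the market-clearing price, it is binding.
At P = 18: Qd = 58 - 2·18 = 22 and Qs = 8·18 - 132 = 12.
Producer surplus without the control is ½ · (19 - 16.5) · 20 = 25.
With the ceiling, producers sell 12 units at 18, so PS = ½ · (18 - 16.5) · 12 = 9.
Change in producer surplus = 9 - 25 = -16.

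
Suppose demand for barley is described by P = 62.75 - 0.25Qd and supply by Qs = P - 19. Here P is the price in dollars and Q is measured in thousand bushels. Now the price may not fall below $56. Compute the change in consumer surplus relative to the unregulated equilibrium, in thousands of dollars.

-62

Rearranging demand gives Qd = 251 - 4P. In a free market, 251 - 4P = P - 19 gives the equilibrium P* = 54, Q* = 35.
Because the floor (56) lies above the market-clearing price, it is binding.
At P = 56: Qd = 251 - 4·56 = 27 and Qs = 56 - 19 = 37.
Consumer surplus without the control is ½ · (62.75 - 54) · 35 = 153.125.
With the floor, consumers buy 27 units at 56, so CS = ½ · (62.75 - 56) · 27 = 91.125.
Change in consumer surplus = 91.125 - 153.125 = -62.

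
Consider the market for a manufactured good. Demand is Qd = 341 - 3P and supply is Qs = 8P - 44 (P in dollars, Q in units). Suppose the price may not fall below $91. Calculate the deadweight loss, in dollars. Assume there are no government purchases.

6468

Setting quantity demanded equal to quantity supplied, 341 - 3P = 8P - 44, gives P* = 35 and Q* = 236.
The floor of 91 is above the equilibrium price 35, so it binds.
At P = 91: Qd = 341 - 3·91 = 68 and Qs = 8·91 - 44 = 684.
Quantity traded falls to 68. At Q = 68 the demand price is (341 - 68)/3 = 91 and the supply price is (44 + 68)/8 = 14.
Deadweight loss = ½ · (91 - 14) · (236 - 68) = ½ · 77 · 168 = 6468.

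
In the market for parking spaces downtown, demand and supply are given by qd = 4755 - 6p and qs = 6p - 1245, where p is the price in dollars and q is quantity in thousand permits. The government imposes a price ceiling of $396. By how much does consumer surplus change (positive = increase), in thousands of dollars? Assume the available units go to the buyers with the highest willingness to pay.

Setting quantity demanded equal to quantity supplied, 4755 - 6p = 6p - 1245, gives p* = 500 and q* = 1755.
Since 396 < 500, the ceiling is binding.
At p = 396: qd = 4755 - 6·396 = 2379 and qs = 6·396 - 1245 = 1131.
Consumer surplus without the control is ½ · (792.5 - 500) · 1755 = 256668.75.
With the ceiling, 1131 units are sold at 396 (assume they go to the highest-value buyers). The demand price at q = 1131 is 604, so CS = ½ · [(792.5 - 396) + (604 - 396)] · 1131 = 341844.75.
Change in consumer surplus = 341844.75 - 256668.75 = 85176.

85176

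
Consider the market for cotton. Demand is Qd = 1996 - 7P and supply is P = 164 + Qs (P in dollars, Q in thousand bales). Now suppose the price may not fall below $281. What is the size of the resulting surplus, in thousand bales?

Rearranging supply gives Qs = P - 164. Without the control the market clears where 1996 - 7P = P - 164, i.e. P* = 270 and Q* = 106.
Since 281 > 270, the floor is binding.
At P = 281: Qd = 1996 - 7·281 = 29 and Qs = 281 - 164 = 117.
Surplus = Qs - Qd = 117 - 29 = 88.

88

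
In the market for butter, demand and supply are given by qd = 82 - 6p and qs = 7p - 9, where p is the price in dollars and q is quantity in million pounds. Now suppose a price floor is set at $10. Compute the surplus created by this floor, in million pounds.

In a free market, 82 - 6p = 7p - 9 gives the equilibrium p* = 7, q* = 40.
Because the floor (10) lies above the market-clearing price, it is binding.
At p = 10: qd = 82 - 6·10 = 22 and qs = 7·10 - 9 = 61.
Surplus = qs - qd = 61 - 22 = 39.

39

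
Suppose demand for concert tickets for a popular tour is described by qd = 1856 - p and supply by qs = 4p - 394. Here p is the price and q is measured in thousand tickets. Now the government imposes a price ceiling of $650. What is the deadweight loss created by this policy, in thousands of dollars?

0

In a free market, 1856 - p = 4p - 394 gives the equilibrium p* = 450, q* = 1406.
The ceiling of 650 is above the equilibrium price 450, so it is not binding; the market clears at p* = 450, q* = 1406.
Since the control does not bind, no trades are prevented and deadweight loss is zero.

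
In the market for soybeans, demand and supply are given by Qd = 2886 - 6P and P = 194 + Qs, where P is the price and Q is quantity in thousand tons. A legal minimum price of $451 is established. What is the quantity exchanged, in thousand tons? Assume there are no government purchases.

Rearranging supply gives Qs = P - 194. Setting quantity demanded equal to quantity supplied, 2886 - 6P = P - 194, gives P* = 440 and Q* = 246.
The floor of 451 is above the equilibrium price 440, so it binds.
At P = 451: Qd = 2886 - 6·451 = 180 and Qs = 451 - 194 = 257.
The quantity actually transacted is the short side, demand: 180.

180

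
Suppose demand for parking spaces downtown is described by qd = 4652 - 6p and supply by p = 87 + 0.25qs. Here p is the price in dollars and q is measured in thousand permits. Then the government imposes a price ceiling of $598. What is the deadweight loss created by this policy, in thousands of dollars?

Rearranging supply gives qs = 4p - 348. Setting quantity demanded equal to quantity supplied, 4652 - 6p = 4p - 348, gives p* = 500 and q* = 1652.
The ceiling of 598 is above the equilibrium price 500, so it is not binding; the market clears at p* = 500, q* = 1652.
Since the control does not bind, no trades are prevented and deadweight loss is zero.

0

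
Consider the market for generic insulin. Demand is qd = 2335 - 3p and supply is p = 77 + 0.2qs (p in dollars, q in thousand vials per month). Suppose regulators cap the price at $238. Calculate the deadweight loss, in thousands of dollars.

Rearranging supply gives qs = 5p - 385. Without the control the market clears where 2335 - 3p = 5p - 385, i.e. p* = 340 and q* = 1315.
Because the ceiling (238) lies below the market-clearing price, it is binding.
At p = 238: qd = 2335 - 3·238 = 1621 and qs = 5·238 - 385 = 805.
Quantity traded falls to 805. At q = 805 the demand price is (2335 - 805)/3 = 510 and the supply price is (385 + 805)/5 = 238.
Deadweight loss = ½ · (510 - 238) · (1315 - 805) = ½ · 272 · 510 = 69360.

69360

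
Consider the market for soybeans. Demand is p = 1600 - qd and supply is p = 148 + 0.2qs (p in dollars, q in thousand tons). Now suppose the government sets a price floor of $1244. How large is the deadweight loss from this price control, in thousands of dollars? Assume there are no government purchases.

Rearranging demand gives qd = 1600 - p; rearranging supply gives qs = 5p - 740. Equilibrium: 1600 - p = 5p - 740, so 2340 = 6p and p* = 390, q* = 1210.
The floor of 1244 is above the equilibrium price 390, so it binds.
At p = 1244: qd = 1600 - 1244 = 356 and qs = 5·1244 - 740 = 5480.
Quantity traded falls to 356. At q = 356 the demand price is 1600 - 356 = 1244 and the supply price is (740 + 356)/5 = 219.2.
Deadweight loss = ½ · (1244 - 219.2) · (1210 - 356) = ½ · 1024.8 · 854 = 437589.6.

437589.6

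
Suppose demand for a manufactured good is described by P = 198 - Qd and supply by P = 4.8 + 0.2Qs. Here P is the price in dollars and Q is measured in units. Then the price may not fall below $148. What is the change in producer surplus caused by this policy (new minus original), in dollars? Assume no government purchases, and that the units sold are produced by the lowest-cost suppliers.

4317.9

Rearranging demand gives Qd = 198 - P; rearranging supply gives Qs = 5P - 24. Equilibrium: 198 - P = 5P - 24, so 222 = 6P and P* = 37, Q* = 161.
The floor of 148 is above the equilibrium price 37, so it binds.
At P = 148: Qd = 198 - 148 = 50 and Qs = 5·148 - 24 = 716.
Producer surplus without the control is ½ · (37 - 4.8) · 161 = 2592.1.
With the floor, 50 units are sold at 148. The supply price at Q = 50 is 14.8, so PS = ½ · [(148 - 4.8) + (148 - 14.8)] · 50 = 6910.
Change in producer surplus = 6910 - 2592.1 = 4317.9.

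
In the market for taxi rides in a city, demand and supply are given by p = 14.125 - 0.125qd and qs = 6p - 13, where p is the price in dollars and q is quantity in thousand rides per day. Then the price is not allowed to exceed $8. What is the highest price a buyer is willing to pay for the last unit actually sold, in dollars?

Rearranging demand gives qd = 113 - 8p. In a free market, 113 - 8p = 6p - 13 gives the equilibrium p* = 9, q* = 41.
Because the ceiling (8) lies below the market-clearing price, it is binding.
At p = 8: qd = 113 - 8·8 = 49 and qs = 6·8 - 13 = 35.
Only 35 units reach the market. On the demand curve, the marginal buyer's willingness to pay at q = 35 is (113 - 35)/8 = 9.75.

9.75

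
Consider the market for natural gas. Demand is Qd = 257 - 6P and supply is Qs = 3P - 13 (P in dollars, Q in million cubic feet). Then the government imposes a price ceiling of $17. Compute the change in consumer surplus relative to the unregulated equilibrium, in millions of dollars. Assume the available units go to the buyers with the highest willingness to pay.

367.25

Setting quantity demanded equal to quantity supplied, 257 - 6P = 3P - 13, gives P* = 30 and Q* = 77.
The ceiling of 17 is below the equilibrium price 30, so it binds.
At P = 17: Qd = 257 - 6·17 = 155 and Qs = 3·17 - 13 = 38.
Consumer surplus without the control is ½ · (257/6 - 30) · 77 = 5929/12.
With the ceiling, 38 units are sold at 17 (assume they go to the highest-value buyers). The demand price at Q = 38 is 36.5, so CS = ½ · [(257/6 - 17) + (36.5 - 17)] · 38 = 2584/3.
Change in consumer surplus = 2584/3 - 5929/12 = 367.25.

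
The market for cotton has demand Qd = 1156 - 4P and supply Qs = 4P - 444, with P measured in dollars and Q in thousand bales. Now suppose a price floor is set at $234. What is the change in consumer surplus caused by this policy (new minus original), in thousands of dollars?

Without the control the market clears where 1156 - 4P = 4P - 444, i.e. P* = 200 and Q* = 356.
Because the floor (234) lies above the market-clearing price, it is binding.
At P = 234: Qd = 1156 - 4·234 = 220 and Qs = 4·234 - 444 = 492.
Consumer surplus without the control is ½ · (289 - 200) · 356 = 15842.
With the floor, consumers buy 220 units at 234, so CS = ½ · (289 - 234) · 220 = 6050.
Change in consumer surplus = 6050 - 15842 = -9792.

-9792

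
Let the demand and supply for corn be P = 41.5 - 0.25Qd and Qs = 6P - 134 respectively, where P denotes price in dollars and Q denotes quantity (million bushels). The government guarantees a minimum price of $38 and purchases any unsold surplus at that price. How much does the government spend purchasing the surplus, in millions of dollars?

3040

Rearranging demand gives Qd = 166 - 4P. Without the control the market clears where 166 - 4P = 6P - 134, i.e. P* = 30 and Q* = 46.
The floor of 38 is above the equilibrium price 30, so it binds.
At P = 38: Qd = 166 - 4·38 = 14 and Qs = 6·38 - 134 = 94.
Surplus = Qs - Qd = 80.
Government expenditure = surplus × support price = 80 × 38 = 3040.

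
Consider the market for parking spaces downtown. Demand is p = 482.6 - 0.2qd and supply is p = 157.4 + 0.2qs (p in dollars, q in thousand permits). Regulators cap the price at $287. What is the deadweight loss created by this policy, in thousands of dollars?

Rearranging demand gives qd = 2413 - 5p; rearranging supply gives qs = 5p - 787. Equilibrium: 2413 - 5p = 5p - 787, so 3200 = 10p and p* = 320, q* = 813.
The ceiling of 287 is below the equilibrium price 320, so it binds.
At p = 287: qd = 2413 - 5·287 = 978 and qs = 5·287 - 787 = 648.
Quantity traded falls to 648. At q = 648 the demand price is (2413 - 648)/5 = 353 and the supply price is (787 + 648)/5 = 287.
Deadweight loss = ½ · (353 - 287) · (813 - 648) = ½ · 66 · 165 = 5445.

5445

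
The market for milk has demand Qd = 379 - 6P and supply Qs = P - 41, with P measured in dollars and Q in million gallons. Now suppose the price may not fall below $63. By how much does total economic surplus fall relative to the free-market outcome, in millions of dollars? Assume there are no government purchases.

Setting quantity demanded equal to quantity supplied, 379 - 6P = P - 41, gives P* = 60 and Q* = 19.
The floor of 63 is above the equilibrium price 60, so it binds.
At P = 63: Qd = 379 - 6·63 = 1 and Qs = 63 - 41 = 22.
Quantity traded falls to 1. At Q = 1 the demand price is (379 - 1)/6 = 63 and the supply price is 41 + 1 = 42.
Deadweight loss = ½ · (63 - 42) · (19 - 1) = ½ · 21 · 18 = 189.

189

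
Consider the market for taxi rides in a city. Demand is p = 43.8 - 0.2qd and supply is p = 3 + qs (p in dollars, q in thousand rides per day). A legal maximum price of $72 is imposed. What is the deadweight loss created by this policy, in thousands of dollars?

Rearranging demand gives qd = 219 - 5p; rearranging supply gives qs = p - 3. In a free market, 219 - 5p = p - 3 gives the equilibrium p* = 37, q* = 34.
Since 72 is above p* = 37, the ceiling does not bind and the free-market outcome prevails.
Since the control does not bind, no trades are prevented and deadweight loss is zero.

0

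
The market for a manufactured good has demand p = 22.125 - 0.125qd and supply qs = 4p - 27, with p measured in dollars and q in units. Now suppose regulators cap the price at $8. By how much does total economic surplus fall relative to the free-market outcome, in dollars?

Rearranging demand gives qd = 177 - 8p. Setting quantity demanded equal to quantity supplied, 177 - 8p = 4p - 27, gives p* = 17 and q* = 41.
Because the ceiling (8) lies below the market-clearing price, it is binding.
At p = 8: qd = 177 - 8·8 = 113 and qs = 4·8 - 27 = 5.
Quantity traded falls to 5. At q = 5 the demand price is (177 - 5)/8 = 21.5 and the supply price is (27 + 5)/4 = 8.
Deadweight loss = ½ · (21.5 - 8) · (41 - 5) = ½ · 13.5 · 36 = 243.

243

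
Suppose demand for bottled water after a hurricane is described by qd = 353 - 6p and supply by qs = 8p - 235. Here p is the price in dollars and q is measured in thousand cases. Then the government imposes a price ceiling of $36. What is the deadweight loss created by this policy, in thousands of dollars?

Setting quantity demanded equal to quantity supplied, 353 - 6p = 8p - 235, gives p* = 42 and q* = 101.
Since 36 < 42, the ceiling is binding.
At p = 36: qd = 353 - 6·36 = 137 and qs = 8·36 - 235 = 53.
Quantity traded falls to 53. At q = 53 the demand price is (353 - 53)/6 = 50 and the supply price is (235 + 53)/8 = 36.
Deadweight loss = ½ · (50 - 36) · (101 - 53) = ½ · 14 · 48 = 336.

336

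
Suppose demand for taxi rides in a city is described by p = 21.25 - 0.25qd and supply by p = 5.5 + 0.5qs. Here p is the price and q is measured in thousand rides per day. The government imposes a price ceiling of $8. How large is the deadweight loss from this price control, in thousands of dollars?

Rearranging demand gives qd = 85 - 4p; rearranging supply gives qs = 2p - 11. Equilibrium: 85 - 4p = 2p - 11, so 96 = 6p and p* = 16, q* = 21.
Because the ceiling (8) lies below the market-clearing price, it is binding.
At p = 8: qd = 85 - 4·8 = 53 and qs = 2·8 - 11 = 5.
Quantity traded falls to 5. At q = 5 the demand price is (85 - 5)/4 = 20 and the supply price is (11 + 5)/2 = 8.
Deadweight loss = ½ · (20 - 8) · (21 - 5) = ½ · 12 · 16 = 96.

96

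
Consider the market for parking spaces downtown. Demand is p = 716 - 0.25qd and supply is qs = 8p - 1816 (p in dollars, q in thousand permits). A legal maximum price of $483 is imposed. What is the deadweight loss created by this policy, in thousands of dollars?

Rearranging demand gives qd = 2864 - 4p. Without the control the market clears where 2864 - 4p = 8p - 1816, i.e. p* = 390 and q* = 1304.
Since 483 is above p* = 390, the ceiling does not bind and the free-market outcome prevails.
Since the control does not bind, no trades are prevented and deadweight loss is zero.

0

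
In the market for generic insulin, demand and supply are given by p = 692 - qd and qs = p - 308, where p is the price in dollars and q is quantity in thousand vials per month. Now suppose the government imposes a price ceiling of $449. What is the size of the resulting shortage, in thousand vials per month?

102

Rearranging demand gives qd = 692 - p. Equilibrium: 692 - p = p - 308, so 1000 = 2p and p* = 500, q* = 192.
Because the ceiling (449) lies below the market-clearing price, it is binding.
At p = 449: qd = 692 - 449 = 243 and qs = 449 - 308 = 141.
Shortage = qd - qs = 243 - 141 = 102.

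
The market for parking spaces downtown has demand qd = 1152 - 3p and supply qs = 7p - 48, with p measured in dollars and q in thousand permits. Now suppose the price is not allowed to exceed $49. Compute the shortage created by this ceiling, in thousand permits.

Without the control the market clears where 1152 - 3p = 7p - 48, i.e. p* = 120 and q* = 792.
Because the ceiling (49) lies below the market-clearing price, it is binding.
At p = 49: qd = 1152 - 3·49 = 1005 and qs = 7·49 - 48 = 295.
Shortage = qd - qs = 1005 - 295 = 710.

710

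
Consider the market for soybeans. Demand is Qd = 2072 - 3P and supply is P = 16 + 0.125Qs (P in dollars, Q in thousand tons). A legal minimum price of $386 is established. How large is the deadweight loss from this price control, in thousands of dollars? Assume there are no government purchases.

Rearranging supply gives Qs = 8P - 128. Equilibrium: 2072 - 3P = 8P - 128, so 2200 = 11P and P* = 200, Q* = 1472.
Because the floor (386) lies above the market-clearing price, it is binding.
At P = 386: Qd = 2072 - 3·386 = 914 and Qs = 8·386 - 128 = 2960.
Quantity traded falls to 914. At Q = 914 the demand price is (2072 - 914)/3 = 386 and the supply price is (128 + 914)/8 = 130.25.
Deadweight loss = ½ · (386 - 130.25) · (1472 - 914) = ½ · 255.75 · 558 = 71354.25.

71354.25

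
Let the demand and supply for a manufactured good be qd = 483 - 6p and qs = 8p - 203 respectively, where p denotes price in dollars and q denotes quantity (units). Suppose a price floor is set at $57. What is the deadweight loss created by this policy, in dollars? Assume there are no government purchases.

In a free market, 483 - 6p = 8p - 203 gives the equilibrium p* = 49, q* = 189.
Because the floor (57) lies above the market-clearing price, it is binding.
At p = 57: qd = 483 - 6·57 = 141 and qs = 8·57 - 203 = 253.
Quantity traded falls to 141. At q = 141 the demand price is (483 - 141)/6 = 57 and the supply price is (203 + 141)/8 = 43.
Deadweight loss = ½ · (57 - 43) · (189 - 141) = ½ · 14 · 48 = 336.

336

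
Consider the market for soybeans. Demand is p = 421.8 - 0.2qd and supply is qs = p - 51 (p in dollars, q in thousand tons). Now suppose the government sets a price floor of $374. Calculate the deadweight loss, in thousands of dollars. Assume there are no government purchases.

2940

Rearranging demand gives qd = 2109 - 5p. Equilibrium: 2109 - 5p = p - 51, so 2160 = 6p and p* = 360, q* = 309.
Since 374 > 360, the floor is binding.
At p = 374: qd = 2109 - 5·374 = 239 and qs = 374 - 51 = 323.
Quantity traded falls to 239. At q = 239 the demand price is (2109 - 239)/5 = 374 and the supply price is 51 + 239 = 290.
Deadweight loss = ½ · (374 - 290) · (309 - 239) = ½ · 84 · 70 = 2940.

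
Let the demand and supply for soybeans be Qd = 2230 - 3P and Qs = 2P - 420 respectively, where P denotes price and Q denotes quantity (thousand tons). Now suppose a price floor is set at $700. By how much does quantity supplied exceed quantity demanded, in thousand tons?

850

Equilibrium: 2230 - 3P = 2P - 420, so 2650 = 5P and P* = 530, Q* = 640.
Since 700 > 530, the floor is binding.
At P = 700: Qd = 2230 - 3·700 = 130 and Qs = 2·700 - 420 = 980.
Surplus = Qs - Qd = 980 - 130 = 850.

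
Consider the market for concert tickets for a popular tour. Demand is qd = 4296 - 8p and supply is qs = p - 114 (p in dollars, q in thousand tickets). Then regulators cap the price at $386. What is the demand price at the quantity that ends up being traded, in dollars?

503

Equilibrium: 4296 - 8p = p - 114, so 4410 = 9p and p* = 490, q* = 376.
The ceiling of 386 is below the equilibrium price 490, so it binds.
At p = 386: qd = 4296 - 8·386 = 1208 and qs = 386 - 114 = 272.
Only 272 units reach the market. On the demand curve, the marginal buyer's willingness to pay at q = 272 is (4296 - 272)/8 = 503.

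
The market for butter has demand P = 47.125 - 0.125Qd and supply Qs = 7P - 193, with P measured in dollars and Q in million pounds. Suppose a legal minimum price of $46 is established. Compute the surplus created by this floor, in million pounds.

120

Rearranging demand gives Qd = 377 - 8P. In a free market, 377 - 8P = 7P - 193 gives the equilibrium P* = 38, Q* = 73.
Since 46 > 38, the floor is binding.
At P = 46: Qd = 377 - 8·46 = 9 and Qs = 7·46 - 193 = 129.
Surplus = Qs - Qd = 129 - 9 = 120.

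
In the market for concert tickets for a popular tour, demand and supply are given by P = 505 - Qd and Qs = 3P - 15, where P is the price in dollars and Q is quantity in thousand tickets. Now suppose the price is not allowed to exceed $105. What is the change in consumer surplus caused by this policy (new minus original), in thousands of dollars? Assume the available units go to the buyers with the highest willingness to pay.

4687.5

Rearranging demand gives Qd = 505 - P. Setting quantity demanded equal to quantity supplied, 505 - P = 3P - 15, gives P* = 130 and Q* = 375.
Because the ceiling (105) lies below the market-clearing price, it is binding.
At P = 105: Qd = 505 - 105 = 400 and Qs = 3·105 - 15 = 300.
Consumer surplus without the control is ½ · (505 - 130) · 375 = 70312.5.
With the ceiling, 300 units are sold at 105 (assume they go to the highest-value buyers). The demand price at Q = 300 is 205, so CS = ½ · [(505 - 105) + (205 - 105)] · 300 = 75000.
Change in consumer surplus = 75000 - 70312.5 = 4687.5.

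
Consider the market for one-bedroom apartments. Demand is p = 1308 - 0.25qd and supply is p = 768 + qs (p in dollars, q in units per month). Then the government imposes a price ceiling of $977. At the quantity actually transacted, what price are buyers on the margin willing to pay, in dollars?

1255.75

Rearranging demand gives qd = 5232 - 4p; rearranging supply gives qs = p - 768. Without the control the market clears where 5232 - 4p = p - 768, i.e. p* = 1200 and q* = 432.
Since 977 < 1200, the ceiling is binding.
At p = 977: qd = 5232 - 4·977 = 1324 and qs = 977 - 768 = 209.
Only 209 units reach the market. On the demand curve, the marginal buyer's willingness to pay at q = 209 is (5232 - 209)/4 = 1255.75.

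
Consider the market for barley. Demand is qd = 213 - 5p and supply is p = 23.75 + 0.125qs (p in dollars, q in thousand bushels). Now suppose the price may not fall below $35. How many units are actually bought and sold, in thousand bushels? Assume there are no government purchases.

Rearranging supply gives qs = 8p - 190. Without the control the market clears where 213 - 5p = 8p - 190, i.e. p* = 31 and q* = 58.
Since 35 > 31, the floor is binding.
At p = 35: qd = 213 - 5·35 = 38 and qs = 8·35 - 190 = 90.
The quantity actually transacted is the short side, demand: 38.

38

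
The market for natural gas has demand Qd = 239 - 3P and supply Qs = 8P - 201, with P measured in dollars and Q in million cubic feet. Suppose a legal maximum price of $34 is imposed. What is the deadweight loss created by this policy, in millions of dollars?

Equilibrium: 239 - 3P = 8P - 201, so 440 = 11P and P* = 40, Q* = 119.
Since 34 < 40, the ceiling is binding.
At P = 34: Qd = 239 - 3·34 = 137 and Qs = 8·34 - 201 = 71.
Quantity traded falls to 71. At Q = 71 the demand price is (239 - 71)/3 = 56 and the supply price is (201 + 71)/8 = 34.
Deadweight loss = ½ · (56 - 34) · (119 - 71) = ½ · 22 · 48 = 528.

528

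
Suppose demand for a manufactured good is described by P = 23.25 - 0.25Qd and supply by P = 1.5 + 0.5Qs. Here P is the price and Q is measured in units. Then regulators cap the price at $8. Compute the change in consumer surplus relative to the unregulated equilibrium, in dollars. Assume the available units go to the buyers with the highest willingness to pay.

Rearranging demand gives Qd = 93 - 4P; rearranging supply gives Qs = 2P - 3. Equilibrium: 93 - 4P = 2P - 3, so 96 = 6P and P* = 16, Q* = 29.
Because the ceiling (8) lies below the market-clearing price, it is binding.
At P = 8: Qd = 93 - 4·8 = 61 and Qs = 2·8 - 3 = 13.
Consumer surplus without the control is ½ · (23.25 - 16) · 29 = 105.125.
With the ceiling, 13 units are sold at 8 (assume they go to the highest-value buyers). The demand price at Q = 13 is 20, so CS = ½ · [(23.25 - 8) + (20 - 8)] · 13 = 177.125.
Change in consumer surplus = 177.125 - 105.125 = 72.

72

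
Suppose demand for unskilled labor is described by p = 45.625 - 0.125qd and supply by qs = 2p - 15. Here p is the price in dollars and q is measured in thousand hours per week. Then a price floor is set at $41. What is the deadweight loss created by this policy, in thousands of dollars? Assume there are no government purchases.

180

Rearranging demand gives qd = 365 - 8p. Without the control the market clears where 365 - 8p = 2p - 15, i.e. p* = 38 and q* = 61.
Because the floor (41) lies above the market-clearing price, it is binding.
At p = 41: qd = 365 - 8·41 = 37 and qs = 2·41 - 15 = 67.
Quantity traded falls to 37. At q = 37 the demand price is (365 - 37)/8 = 41 and the supply price is (15 + 37)/2 = 26.
Deadweight loss = ½ · (41 - 26) · (61 - 37) = ½ · 15 · 24 = 180.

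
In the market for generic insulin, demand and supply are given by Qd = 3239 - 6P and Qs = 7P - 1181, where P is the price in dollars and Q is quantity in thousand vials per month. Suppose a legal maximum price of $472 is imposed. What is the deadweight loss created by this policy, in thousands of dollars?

0

In a free market, 3239 - 6P = 7P - 1181 gives the equilibrium P* = 340, Q* = 1199.
Since 472 is above P* = 340, the ceiling does not bind and the free-market outcome prevails.
Since the control does not bind, no trades are prevented and deadweight loss is zero.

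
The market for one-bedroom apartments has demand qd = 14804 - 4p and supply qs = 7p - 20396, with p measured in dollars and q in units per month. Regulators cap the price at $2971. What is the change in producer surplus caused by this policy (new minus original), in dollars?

-275372.5

In a free market, 14804 - 4p = 7p - 20396 gives the equilibrium p* = 3200, q* = 2004.
Because the ceiling (2971) lies below the market-clearing price, it is binding.
At p = 2971: qd = 14804 - 4·2971 = 2920 and qs = 7·2971 - 20396 = 401.
Producer surplus without the control is ½ · (3200 - 20396/7) · 2004 = 2008008/7.
With the ceiling, producers sell 401 units at 2971, so PS = ½ · (2971 - 20396/7) · 401 = 160801/14.
Change in producer surplus = 160801/14 - 2008008/7 = -275372.5.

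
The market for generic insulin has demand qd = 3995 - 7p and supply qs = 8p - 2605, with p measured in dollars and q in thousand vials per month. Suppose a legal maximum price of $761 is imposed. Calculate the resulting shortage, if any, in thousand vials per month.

Setting quantity demanded equal to quantity supplied, 3995 - 7p = 8p - 2605, gives p* = 440 and q* = 915.
The ceiling of 761 is above the equilibrium price 440, so it is not binding; the market clears at p* = 440, q* = 915.
Since the control does not bind, there is no shortage.

0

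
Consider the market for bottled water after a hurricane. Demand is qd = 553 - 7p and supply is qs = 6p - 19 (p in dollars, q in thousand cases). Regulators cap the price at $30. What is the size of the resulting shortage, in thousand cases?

182

Setting quantity demanded equal to quantity supplied, 553 - 7p = 6p - 19, gives p* = 44 and q* = 245.
Because the ceiling (30) lies below the market-clearing price, it is binding.
At p = 30: qd = 553 - 7·30 = 343 and qs = 6·30 - 19 = 161.
Shortage = qd - qs = 343 - 161 = 182.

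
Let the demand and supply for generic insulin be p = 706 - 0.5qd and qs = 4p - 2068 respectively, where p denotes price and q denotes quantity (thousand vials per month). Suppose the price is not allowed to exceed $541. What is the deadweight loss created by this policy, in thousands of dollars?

Rearranging demand gives qd = 1412 - 2p. Equilibrium: 1412 - 2p = 4p - 2068, so 3480 = 6p and p* = 580, q* = 252.
The ceiling of 541 is below the equilibrium price 580, so it binds.
At p = 541: qd = 1412 - 2·541 = 330 and qs = 4·541 - 2068 = 96.
Quantity traded falls to 96. At q = 96 the demand price is (1412 - 96)/2 = 658 and the supply price is (2068 + 96)/4 = 541.
Deadweight loss = ½ · (658 - 541) · (252 - 96) = ½ · 117 · 156 = 9126.

9126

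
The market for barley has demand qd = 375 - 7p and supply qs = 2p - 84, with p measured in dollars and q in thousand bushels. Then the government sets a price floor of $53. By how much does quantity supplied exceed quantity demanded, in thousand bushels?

18

Equilibrium: 375 - 7p = 2p - 84, so 459 = 9p and p* = 51, q* = 18.
The floor of 53 is above the equilibrium price 51, so it binds.
At p = 53: qd = 375 - 7·53 = 4 and qs = 2·53 - 84 = 22.
Surplus = qs - qd = 22 - 4 = 18.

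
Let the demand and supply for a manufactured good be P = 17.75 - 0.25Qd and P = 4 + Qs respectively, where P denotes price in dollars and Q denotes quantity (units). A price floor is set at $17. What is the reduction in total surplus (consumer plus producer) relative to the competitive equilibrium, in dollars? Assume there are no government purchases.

40

Rearranging demand gives Qd = 71 - 4P; rearranging supply gives Qs = P - 4. Setting quantity demanded equal to quantity supplied, 71 - 4P = P - 4, gives P* = 15 and Q* = 11.
Because the floor (17) lies above the market-clearing price, it is binding.
At P = 17: Qd = 71 - 4·17 = 3 and Qs = 17 - 4 = 13.
Quantity traded falls to 3. At Q = 3 the demand price is (71 - 3)/4 = 17 and the supply price is 4 + 3 = 7.
Deadweight loss = ½ · (17 - 7) · (11 - 3) = ½ · 10 · 8 = 40.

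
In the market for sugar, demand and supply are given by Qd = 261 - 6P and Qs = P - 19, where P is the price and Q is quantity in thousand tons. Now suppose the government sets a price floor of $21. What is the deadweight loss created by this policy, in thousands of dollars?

Without the control the market clears where 261 - 6P = P - 19, i.e. P* = 40 and Q* = 21.
Since 21 is below P* = 40, the floor does not bind and the free-market outcome prevails.
Since the control does not bind, no trades are prevented and deadweight loss is zero.

0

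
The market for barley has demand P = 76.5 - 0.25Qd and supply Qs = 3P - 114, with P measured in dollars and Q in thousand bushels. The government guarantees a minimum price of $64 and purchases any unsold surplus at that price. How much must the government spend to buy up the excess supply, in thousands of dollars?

Rearranging demand gives Qd = 306 - 4P. Without the control the market clears where 306 - 4P = 3P - 114, i.e. P* = 60 and Q* = 66.
Since 64 > 60, the floor is binding.
At P = 64: Qd = 306 - 4·64 = 50 and Qs = 3·64 - 114 = 78.
Surplus = Qs - Qd = 28.
Government expenditure = surplus × support price = 28 × 64 = 1792.

1792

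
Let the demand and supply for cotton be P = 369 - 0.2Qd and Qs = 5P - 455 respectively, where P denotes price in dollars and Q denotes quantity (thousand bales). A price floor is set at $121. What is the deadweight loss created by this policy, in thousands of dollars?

Rearranging demand gives Qd = 1845 - 5P. In a free market, 1845 - 5P = 5P - 455 gives the equilibrium P* = 230, Q* = 695.
The floor of 121 is below the equilibrium price 230, so it is not binding; the market clears at P* = 230, Q* = 695.
Since the control does not bind, no trades are prevented and deadweight loss is zero.

0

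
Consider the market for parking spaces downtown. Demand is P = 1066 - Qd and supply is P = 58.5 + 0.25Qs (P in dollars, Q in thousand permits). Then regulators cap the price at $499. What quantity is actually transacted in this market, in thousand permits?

Rearranging demand gives Qd = 1066 - P; rearranging supply gives Qs = 4P - 234. In a free market, 1066 - P = 4P - 234 gives the equilibrium P* = 260, Q* = 806.
The ceiling of 499 is above the equilibrium price 260, so it is not binding; the market clears at P* = 260, Q* = 806.

806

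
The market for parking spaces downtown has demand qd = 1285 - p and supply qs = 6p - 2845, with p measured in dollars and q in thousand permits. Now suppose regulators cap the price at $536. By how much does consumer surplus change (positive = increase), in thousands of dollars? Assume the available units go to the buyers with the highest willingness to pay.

-32454

Without the control the market clears where 1285 - p = 6p - 2845, i.e. p* = 590 and q* = 695.
Because the ceiling (536) lies below the market-clearing price, it is binding.
At p = 536: qd = 1285 - 536 = 749 and qs = 6·536 - 2845 = 371.
Consumer surplus without the control is ½ · (1285 - 590) · 695 = 241512.5.
With the ceiling, 371 units are sold at 536 (assume they go to the highest-value buyers). The demand price at q = 371 is 914, so CS = ½ · [(1285 - 536) + (914 - 536)] · 371 = 209058.5.
Change in consumer surplus = 209058.5 - 241512.5 = -32454.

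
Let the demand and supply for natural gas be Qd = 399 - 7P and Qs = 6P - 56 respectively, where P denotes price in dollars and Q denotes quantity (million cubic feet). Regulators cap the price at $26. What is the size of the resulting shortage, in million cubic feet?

117

Setting quantity demanded equal to quantity supplied, 399 - 7P = 6P - 56, gives P* = 35 and Q* = 154.
Because the ceiling (26) lies below the market-clearing price, it is binding.
At P = 26: Qd = 399 - 7·26 = 217 and Qs = 6·26 - 56 = 100.
Shortage = Qd - Qs = 217 - 100 = 117.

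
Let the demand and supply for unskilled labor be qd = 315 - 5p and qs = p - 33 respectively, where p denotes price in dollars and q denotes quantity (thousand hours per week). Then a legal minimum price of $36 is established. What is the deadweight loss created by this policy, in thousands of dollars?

0

Without the control the market clears where 315 - 5p = p - 33, i.e. p* = 58 and q* = 25.
Since 36 is below p* = 58, the floor does not bind and the free-market outcome prevails.
Since the control does not bind, no trades are prevented and deadweight loss is zero.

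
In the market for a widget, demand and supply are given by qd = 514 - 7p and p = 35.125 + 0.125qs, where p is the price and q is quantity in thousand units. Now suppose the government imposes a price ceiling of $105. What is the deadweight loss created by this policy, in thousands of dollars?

0

Rearranging supply gives qs = 8p - 281. Without the control the market clears where 514 - 7p = 8p - 281, i.e. p* = 53 and q* = 143.
Since 105 is above p* = 53, the ceiling does not bind and the free-market outcome prevails.
Since the control does not bind, no trades are prevented and deadweight loss is zero.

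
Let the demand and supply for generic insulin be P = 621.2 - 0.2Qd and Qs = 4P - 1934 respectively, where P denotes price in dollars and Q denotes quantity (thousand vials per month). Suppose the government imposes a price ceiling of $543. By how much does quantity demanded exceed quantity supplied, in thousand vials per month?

Rearranging demand gives Qd = 3106 - 5P. In a free market, 3106 - 5P = 4P - 1934 gives the equilibrium P* = 560, Q* = 306.
Since 543 < 560, the ceiling is binding.
At P = 543: Qd = 3106 - 5·543 = 391 and Qs = 4·543 - 1934 = 238.
Shortage = Qd - Qs = 391 - 238 = 153.

153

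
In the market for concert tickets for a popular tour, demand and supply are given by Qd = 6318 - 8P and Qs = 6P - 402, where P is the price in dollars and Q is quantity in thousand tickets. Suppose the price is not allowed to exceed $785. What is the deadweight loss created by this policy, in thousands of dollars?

0

Without the control the market clears where 6318 - 8P = 6P - 402, i.e. P* = 480 and Q* = 2478.
The ceiling of 785 is above the equilibrium price 480, so it is not binding; the market clears at P* = 480, Q* = 2478.
Since the control does not bind, no trades are prevented and deadweight loss is zero.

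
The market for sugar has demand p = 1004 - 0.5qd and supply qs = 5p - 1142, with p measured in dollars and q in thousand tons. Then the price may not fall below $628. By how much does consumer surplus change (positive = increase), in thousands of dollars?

-165540

Rearranging demand gives qd = 2008 - 2p. Without the control the market clears where 2008 - 2p = 5p - 1142, i.e. p* = 450 and q* = 1108.
Because the floor (628) lies above the market-clearing price, it is binding.
At p = 628: qd = 2008 - 2·628 = 752 and qs = 5·628 - 1142 = 1998.
Consumer surplus without the control is ½ · (1004 - 450) · 1108 = 306916.
With the floor, consumers buy 752 units at 628, so CS = ½ · (1004 - 628) · 752 = 141376.
Change in consumer surplus = 141376 - 306916 = -165540.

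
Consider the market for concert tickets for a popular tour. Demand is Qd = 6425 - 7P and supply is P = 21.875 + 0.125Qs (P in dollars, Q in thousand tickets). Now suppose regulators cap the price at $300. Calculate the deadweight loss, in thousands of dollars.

Rearranging supply gives Qs = 8P - 175. Without the control the market clears where 6425 - 7P = 8P - 175, i.e. P* = 440 and Q* = 3345.
Since 300 < 440, the ceiling is binding.
At P = 300: Qd = 6425 - 7·300 = 4325 and Qs = 8·300 - 175 = 2225.
Quantity traded falls to 2225. At Q = 2225 the demand price is (6425 - 2225)/7 = 600 and the supply price is (175 + 2225)/8 = 300.
Deadweight loss = ½ · (600 - 300) · (3345 - 2225) = ½ · 300 · 1120 = 168000.

168000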